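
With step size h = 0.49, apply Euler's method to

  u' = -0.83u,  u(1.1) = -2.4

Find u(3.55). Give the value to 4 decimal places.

Euler: u_{n+1} = u_n + h·f(t_n, u_n).
t=1.100000, u=-2.400000: f=1.992000 → u ← -2.400000 + 0.49·1.992000 = -1.423920
t=1.590000, u=-1.423920: f=1.181854 → u ← -1.423920 + 0.49·1.181854 = -0.844812
t=2.080000, u=-0.844812: f=0.701194 → u ← -0.844812 + 0.49·0.701194 = -0.501227
t=2.570000, u=-0.501227: f=0.416018 → u ← -0.501227 + 0.49·0.416018 = -0.297378
t=3.060000, u=-0.297378: f=0.246824 → u ← -0.297378 + 0.49·0.246824 = -0.176434
u(3.55) ≈ -0.1764

-0.1764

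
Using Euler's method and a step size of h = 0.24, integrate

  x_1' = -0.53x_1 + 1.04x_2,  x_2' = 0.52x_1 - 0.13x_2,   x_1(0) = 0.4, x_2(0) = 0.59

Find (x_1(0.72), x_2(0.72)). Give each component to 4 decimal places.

Euler on (x_1,x_2): x_1_{n+1} = x_1_n + h·x_1', x_2_{n+1} = x_2_n + h·x_2'.
0.000000: (0.400000, 0.590000); f=(0.401600, 0.131300) → (0.496384, 0.621512)
0.240000: (0.496384, 0.621512); f=(0.383289, 0.177323) → (0.588373, 0.664070)
0.480000: (0.588373, 0.664070); f=(0.378794, 0.219625) → (0.679284, 0.716780)
(x_1(0.72), x_2(0.72)) ≈ (0.6793, 0.7168)

0.6793, 0.7168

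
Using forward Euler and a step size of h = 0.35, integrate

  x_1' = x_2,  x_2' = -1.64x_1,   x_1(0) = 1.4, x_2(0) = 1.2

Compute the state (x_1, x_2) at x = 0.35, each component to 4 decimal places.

1.8200, 0.3964

Euler on (x_1,x_2): x_1_{n+1} = x_1_n + h·x_1', x_2_{n+1} = x_2_n + h·x_2'.
0.000000: (1.400000, 1.200000); f=(1.200000, -2.296000) → (1.820000, 0.396400)
(x_1(0.35), x_2(0.35)) ≈ (1.8200, 0.3964)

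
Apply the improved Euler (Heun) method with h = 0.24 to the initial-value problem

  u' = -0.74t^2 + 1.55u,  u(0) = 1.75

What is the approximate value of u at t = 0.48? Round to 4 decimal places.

Heun: k1 = f(t_n, u_n); k2 = f(t_n + h, u_n + h·k1); u_{n+1} = u_n + (h/2)·(k1 + k2).
t=0.000000, u=1.750000:
  k1 = f(0.000000, 1.750000) = 2.712500
  k2 = f(0.240000, 2.401000) = 3.678926
  u ← 1.750000 + (0.24/2)·(2.712500 + 3.678926) = 2.516971
t=0.240000, u=2.516971:
  k1 = f(0.240000, 2.516971) = 3.858681
  k2 = f(0.480000, 3.443055) = 5.166239
  u ← 2.516971 + (0.24/2)·(3.858681 + 5.166239) = 3.599962
u(0.48) ≈ 3.6000

3.6000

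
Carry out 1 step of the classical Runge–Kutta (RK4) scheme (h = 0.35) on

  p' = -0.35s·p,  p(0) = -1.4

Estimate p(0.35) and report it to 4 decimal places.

RK4: k1 = f(s_n, p_n); k2 = f(s_n + h/2, p_n + (h/2)·k1); k3 = f(s_n + h/2, p_n + (h/2)·k2); k4 = f(s_n + h, p_n + h·k3); p_{n+1} = p_n + (h/6)·(k1 + 2k2 + 2k3 + k4).
s=0.000000, p=-1.400000:
  k1 = f(0.000000, -1.400000) = 0.000000
  k2 = f(0.175000, -1.400000) = 0.085750
  k3 = f(0.175000, -1.384994) = 0.084831
  k4 = f(0.350000, -1.370309) = 0.167863
  p ← -1.400000 + (0.35/6)·(k1 + 2k2 + 2k3 + k4) = -1.370307
p(0.35) ≈ -1.3703

-1.3703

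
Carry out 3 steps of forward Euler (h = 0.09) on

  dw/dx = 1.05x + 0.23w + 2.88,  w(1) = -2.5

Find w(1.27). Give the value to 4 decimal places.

Euler: w_{n+1} = w_n + h·f(x_n, w_n).
x=1.000000, w=-2.500000: f=3.355000 → w ← -2.500000 + 0.09·3.355000 = -2.198050
x=1.090000, w=-2.198050: f=3.518949 → w ← -2.198050 + 0.09·3.518949 = -1.881345
x=1.180000, w=-1.881345: f=3.686291 → w ← -1.881345 + 0.09·3.686291 = -1.549578
w(1.27) ≈ -1.5496

-1.5496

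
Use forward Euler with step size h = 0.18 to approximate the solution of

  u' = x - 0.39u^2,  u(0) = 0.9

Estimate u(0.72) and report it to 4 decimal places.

Euler: u_{n+1} = u_n + h·f(x_n, u_n).
x=0.000000, u=0.900000: f=-0.315900 → u ← 0.900000 + 0.18·(-0.315900) = 0.843138
x=0.180000, u=0.843138: f=-0.097244 → u ← 0.843138 + 0.18·(-0.097244) = 0.825634
x=0.360000, u=0.825634: f=0.094148 → u ← 0.825634 + 0.18·0.094148 = 0.842581
x=0.540000, u=0.842581: f=0.263122 → u ← 0.842581 + 0.18·0.263122 = 0.889943
u(0.72) ≈ 0.8899

0.8899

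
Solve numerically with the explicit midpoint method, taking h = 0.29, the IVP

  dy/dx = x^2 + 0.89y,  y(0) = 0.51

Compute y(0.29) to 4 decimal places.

Midpoint: k1 = f(x_n, y_n); k2 = f(x_n + h/2, y_n + (h/2)·k1); y_{n+1} = y_n + h·k2.
x=0.000000, y=0.510000:
  k1 = f(0.000000, 0.510000) = 0.453900
  k2 = f(0.145000, 0.575816) = 0.533501
  y ← 0.510000 + 0.29·0.533501 = 0.664715
y(0.29) ≈ 0.6647

0.6647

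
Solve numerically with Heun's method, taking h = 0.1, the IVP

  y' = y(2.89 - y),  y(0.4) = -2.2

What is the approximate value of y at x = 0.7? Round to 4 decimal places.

-28.5176

Heun: k1 = f(x_n, y_n); k2 = f(x_n + h, y_n + h·k1); y_{n+1} = y_n + (h/2)·(k1 + k2).
x=0.400000, y=-2.200000:
  k1 = f(0.400000, -2.200000) = -11.198000
  k2 = f(0.500000, -3.319800) = -20.615294
  y ← -2.200000 + (0.1/2)·(-11.198000 + (-20.615294)) = -3.790665
x=0.500000, y=-3.790665:
  k1 = f(0.500000, -3.790665) = -25.324160
  k2 = f(0.600000, -6.323081) = -58.255053
  y ← -3.790665 + (0.1/2)·(-25.324160 + (-58.255053)) = -7.969625
x=0.600000, y=-7.969625:
  k1 = f(0.600000, -7.969625) = -86.547145
  k2 = f(0.700000, -16.624340) = -324.413017
  y ← -7.969625 + (0.1/2)·(-86.547145 + (-324.413017)) = -28.517633
y(0.7) ≈ -28.5176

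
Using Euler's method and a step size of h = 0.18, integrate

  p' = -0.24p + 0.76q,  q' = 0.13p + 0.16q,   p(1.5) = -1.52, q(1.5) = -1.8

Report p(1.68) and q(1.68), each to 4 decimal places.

Euler on (p,q): p_{n+1} = p_n + h·p', q_{n+1} = q_n + h·q'.
1.500000: (-1.520000, -1.800000); f=(-1.003200, -0.485600) → (-1.700576, -1.887408)
(p(1.68), q(1.68)) ≈ (-1.7006, -1.8874)

-1.7006, -1.8874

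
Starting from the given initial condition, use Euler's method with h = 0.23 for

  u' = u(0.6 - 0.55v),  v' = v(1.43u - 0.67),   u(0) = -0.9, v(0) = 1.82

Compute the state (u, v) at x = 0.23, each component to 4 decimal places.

Euler on (u,v): u_{n+1} = u_n + h·u', v_{n+1} = v_n + h·v'.
0.000000: (-0.900000, 1.820000); f=(0.360900, -3.561740) → (-0.816993, 1.000800)
(u(0.23), v(0.23)) ≈ (-0.8170, 1.0008)

-0.8170, 1.0008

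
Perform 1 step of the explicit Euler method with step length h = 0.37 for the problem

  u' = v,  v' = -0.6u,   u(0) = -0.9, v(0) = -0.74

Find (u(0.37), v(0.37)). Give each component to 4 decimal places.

-1.1738, -0.5402

Euler on (u,v): u_{n+1} = u_n + h·u', v_{n+1} = v_n + h·v'.
0.000000: (-0.900000, -0.740000); f=(-0.740000, 0.540000) → (-1.173800, -0.540200)
(u(0.37), v(0.37)) ≈ (-1.1738, -0.5402)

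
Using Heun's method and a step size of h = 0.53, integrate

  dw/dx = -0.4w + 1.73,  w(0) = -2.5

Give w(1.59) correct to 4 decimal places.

Heun: k1 = f(x_n, w_n); k2 = f(x_n + h, w_n + h·k1); w_{n+1} = w_n + (h/2)·(k1 + k2).
x=0.000000, w=-2.500000:
  k1 = f(0.000000, -2.500000) = 2.730000
  k2 = f(0.530000, -1.053100) = 2.151240
  w ← -2.500000 + (0.53/2)·(2.730000 + 2.151240) = -1.206471
x=0.530000, w=-1.206471:
  k1 = f(0.530000, -1.206471) = 2.212589
  k2 = f(1.060000, -0.033799) = 1.743520
  w ← -1.206471 + (0.53/2)·(2.212589 + 1.743520) = -0.158103
x=1.060000, w=-0.158103:
  k1 = f(1.060000, -0.158103) = 1.793241
  k2 = f(1.590000, 0.792315) = 1.413074
  w ← -0.158103 + (0.53/2)·(1.793241 + 1.413074) = 0.691571
w(1.59) ≈ 0.6916

0.6916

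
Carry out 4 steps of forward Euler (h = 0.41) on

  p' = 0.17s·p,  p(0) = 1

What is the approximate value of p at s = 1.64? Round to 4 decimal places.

1.1806

Euler: p_{n+1} = p_n + h·f(s_n, p_n).
s=0.000000, p=1.000000: f=0.000000 → p ← 1.000000 + 0.41·0.000000 = 1.000000
s=0.410000, p=1.000000: f=0.069700 → p ← 1.000000 + 0.41·0.069700 = 1.028577
s=0.820000, p=1.028577: f=0.143384 → p ← 1.028577 + 0.41·0.143384 = 1.087364
s=1.230000, p=1.087364: f=0.227368 → p ← 1.087364 + 0.41·0.227368 = 1.180585
p(1.64) ≈ 1.1806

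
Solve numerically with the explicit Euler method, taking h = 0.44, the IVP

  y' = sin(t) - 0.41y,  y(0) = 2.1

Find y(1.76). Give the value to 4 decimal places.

1.7777

Euler: y_{n+1} = y_n + h·f(t_n, y_n).
t=0.000000, y=2.100000: f=-0.861000 → y ← 2.100000 + 0.44·(-0.861000) = 1.721160
t=0.440000, y=1.721160: f=-0.279736 → y ← 1.721160 + 0.44·(-0.279736) = 1.598076
t=0.880000, y=1.598076: f=0.115528 → y ← 1.598076 + 0.44·0.115528 = 1.648908
t=1.320000, y=1.648908: f=0.292663 → y ← 1.648908 + 0.44·0.292663 = 1.777680
y(1.76) ≈ 1.7777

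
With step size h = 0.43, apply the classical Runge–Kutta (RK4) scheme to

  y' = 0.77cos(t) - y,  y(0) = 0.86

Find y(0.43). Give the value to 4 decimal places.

0.8194

RK4: k1 = f(t_n, y_n); k2 = f(t_n + h/2, y_n + (h/2)·k1); k3 = f(t_n + h/2, y_n + (h/2)·k2); k4 = f(t_n + h, y_n + h·k3); y_{n+1} = y_n + (h/6)·(k1 + 2k2 + 2k3 + k4).
t=0.000000, y=0.860000:
  k1 = f(0.000000, 0.860000) = -0.090000
  k2 = f(0.215000, 0.840650) = -0.088378
  k3 = f(0.215000, 0.840999) = -0.088727
  k4 = f(0.430000, 0.821847) = -0.121944
  y ← 0.860000 + (0.43/6)·(k1 + 2k2 + 2k3 + k4) = 0.819426
y(0.43) ≈ 0.8194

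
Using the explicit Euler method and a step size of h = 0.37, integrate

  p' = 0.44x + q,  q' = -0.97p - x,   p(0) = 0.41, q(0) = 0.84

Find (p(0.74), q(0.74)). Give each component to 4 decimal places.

1.0374, 0.2973

Euler on (p,q): p_{n+1} = p_n + h·p', q_{n+1} = q_n + h·q'.
0.000000: (0.410000, 0.840000); f=(0.840000, -0.397700) → (0.720800, 0.692851)
0.370000: (0.720800, 0.692851); f=(0.855651, -1.069176) → (1.037391, 0.297256)
(p(0.74), q(0.74)) ≈ (1.0374, 0.2973)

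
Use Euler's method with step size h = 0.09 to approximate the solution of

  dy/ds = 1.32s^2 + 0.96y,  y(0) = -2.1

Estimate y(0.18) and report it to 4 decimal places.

-2.4776

Euler: y_{n+1} = y_n + h·f(s_n, y_n).
s=0.000000, y=-2.100000: f=-2.016000 → y ← -2.100000 + 0.09·(-2.016000) = -2.281440
s=0.090000, y=-2.281440: f=-2.179490 → y ← -2.281440 + 0.09·(-2.179490) = -2.477594
y(0.18) ≈ -2.4776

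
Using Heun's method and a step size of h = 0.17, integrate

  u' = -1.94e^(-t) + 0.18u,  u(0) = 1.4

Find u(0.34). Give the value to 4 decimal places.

0.9089

Heun: k1 = f(t_n, u_n); k2 = f(t_n + h, u_n + h·k1); u_{n+1} = u_n + (h/2)·(k1 + k2).
t=0.000000, u=1.400000:
  k1 = f(0.000000, 1.400000) = -1.688000
  k2 = f(0.170000, 1.113040) = -1.436363
  u ← 1.400000 + (0.17/2)·(-1.688000 + (-1.436363)) = 1.134429
t=0.170000, u=1.134429:
  k1 = f(0.170000, 1.134429) = -1.432512
  k2 = f(0.340000, 0.890902) = -1.220472
  u ← 1.134429 + (0.17/2)·(-1.432512 + (-1.220472)) = 0.908925
u(0.34) ≈ 0.9089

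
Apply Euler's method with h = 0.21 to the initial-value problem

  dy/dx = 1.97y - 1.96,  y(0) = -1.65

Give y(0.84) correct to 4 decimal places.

-9.5694

Euler: y_{n+1} = y_n + h·f(x_n, y_n).
x=0.000000, y=-1.650000: f=-5.210500 → y ← -1.650000 + 0.21·(-5.210500) = -2.744205
x=0.210000, y=-2.744205: f=-7.366084 → y ← -2.744205 + 0.21·(-7.366084) = -4.291083
x=0.420000, y=-4.291083: f=-10.413433 → y ← -4.291083 + 0.21·(-10.413433) = -6.477903
x=0.630000, y=-6.477903: f=-14.721470 → y ← -6.477903 + 0.21·(-14.721470) = -9.569412
y(0.84) ≈ -9.5694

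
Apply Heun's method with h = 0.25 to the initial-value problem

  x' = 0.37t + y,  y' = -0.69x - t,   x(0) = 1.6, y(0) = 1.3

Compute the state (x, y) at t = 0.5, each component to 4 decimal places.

Heun on (x,y): k1 = f(t_n, state_n); k2 = f(t_n + h, state_n + h·k1); state_{n+1} = state_n + (h/2)·(k1 + k2).
0.000000: (1.600000, 1.300000)
  k1 = (1.300000, -1.104000)
  predictor → (1.925000, 1.024000)
  k2 = (1.116500, -1.578250)
  → (1.902062, 0.964719)
0.250000: (1.902062, 0.964719)
  k1 = (1.057219, -1.562423)
  predictor → (2.166367, 0.574113)
  k2 = (0.759113, -1.994793)
  → (2.129104, 0.520067)
(x(0.5), y(0.5)) ≈ (2.1291, 0.5201)

2.1291, 0.5201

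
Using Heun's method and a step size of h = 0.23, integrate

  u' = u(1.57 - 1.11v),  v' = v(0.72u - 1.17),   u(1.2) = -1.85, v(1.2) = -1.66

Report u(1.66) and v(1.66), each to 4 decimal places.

-5.5861, -0.4347

Heun on (u,v): k1 = f(s_n, state_n); k2 = f(s_n + h, state_n + h·k1); state_{n+1} = state_n + (h/2)·(k1 + k2).
1.200000: (-1.850000, -1.660000)
  k1 = (-6.313310, 4.153320)
  predictor → (-3.302061, -0.704736)
  k2 = (-7.767298, 2.500041)
  → (-3.469270, -0.894863)
1.430000: (-3.469270, -0.894863)
  k1 = (-8.892774, 3.282247)
  predictor → (-5.514608, -0.139947)
  k2 = (-9.514578, 0.719399)
  → (-5.586115, -0.434674)
(u(1.66), v(1.66)) ≈ (-5.5861, -0.4347)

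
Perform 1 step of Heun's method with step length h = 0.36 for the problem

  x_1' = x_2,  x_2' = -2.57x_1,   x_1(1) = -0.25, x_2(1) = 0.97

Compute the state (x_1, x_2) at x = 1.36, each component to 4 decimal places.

Heun on (x_1,x_2): k1 = f(x_n, state_n); k2 = f(x_n + h, state_n + h·k1); state_{n+1} = state_n + (h/2)·(k1 + k2).
1.000000: (-0.250000, 0.970000)
  k1 = (0.970000, 0.642500)
  predictor → (0.099200, 1.201300)
  k2 = (1.201300, -0.254944)
  → (0.140834, 1.039760)
(x_1(1.36), x_2(1.36)) ≈ (0.1408, 1.0398)

0.1408, 1.0398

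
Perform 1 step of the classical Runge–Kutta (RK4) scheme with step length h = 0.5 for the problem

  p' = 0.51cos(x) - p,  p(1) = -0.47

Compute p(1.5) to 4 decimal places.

-0.2267

RK4: k1 = f(x_n, p_n); k2 = f(x_n + h/2, p_n + (h/2)·k1); k3 = f(x_n + h/2, p_n + (h/2)·k2); k4 = f(x_n + h, p_n + h·k3); p_{n+1} = p_n + (h/6)·(k1 + 2k2 + 2k3 + k4).
x=1.000000, p=-0.470000:
  k1 = f(1.000000, -0.470000) = 0.745554
  k2 = f(1.250000, -0.283611) = 0.444426
  k3 = f(1.250000, -0.358894) = 0.519708
  k4 = f(1.500000, -0.210146) = 0.246222
  p ← -0.470000 + (0.5/6)·(k1 + 2k2 + 2k3 + k4) = -0.226663
p(1.5) ≈ -0.2267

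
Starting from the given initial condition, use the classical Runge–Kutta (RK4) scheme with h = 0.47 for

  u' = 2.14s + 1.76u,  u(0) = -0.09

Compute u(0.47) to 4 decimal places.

RK4: k1 = f(s_n, u_n); k2 = f(s_n + h/2, u_n + (h/2)·k1); k3 = f(s_n + h/2, u_n + (h/2)·k2); k4 = f(s_n + h, u_n + h·k3); u_{n+1} = u_n + (h/6)·(k1 + 2k2 + 2k3 + k4).
s=0.000000, u=-0.090000:
  k1 = f(0.000000, -0.090000) = -0.158400
  k2 = f(0.235000, -0.127224) = 0.278986
  k3 = f(0.235000, -0.024438) = 0.459889
  k4 = f(0.470000, 0.126148) = 1.227820
  u ← -0.090000 + (0.47/6)·(k1 + 2k2 + 2k3 + k4) = 0.109528
u(0.47) ≈ 0.1095

0.1095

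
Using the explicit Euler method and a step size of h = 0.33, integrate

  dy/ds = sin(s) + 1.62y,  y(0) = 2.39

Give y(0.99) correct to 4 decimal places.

9.0038

Euler: y_{n+1} = y_n + h·f(s_n, y_n).
s=0.000000, y=2.390000: f=3.871800 → y ← 2.390000 + 0.33·3.871800 = 3.667694
s=0.330000, y=3.667694: f=6.265707 → y ← 3.667694 + 0.33·6.265707 = 5.735377
s=0.660000, y=5.735377: f=9.904428 → y ← 5.735377 + 0.33·9.904428 = 9.003839
y(0.99) ≈ 9.0038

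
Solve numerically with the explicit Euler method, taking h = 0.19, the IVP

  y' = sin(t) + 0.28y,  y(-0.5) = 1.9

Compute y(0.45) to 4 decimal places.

2.3199

Euler: y_{n+1} = y_n + h·f(t_n, y_n).
t=-0.500000, y=1.900000: f=0.052574 → y ← 1.900000 + 0.19·0.052574 = 1.909989
t=-0.310000, y=1.909989: f=0.229738 → y ← 1.909989 + 0.19·0.229738 = 1.953639
t=-0.120000, y=1.953639: f=0.427307 → y ← 1.953639 + 0.19·0.427307 = 2.034828
t=0.070000, y=2.034828: f=0.639695 → y ← 2.034828 + 0.19·0.639695 = 2.156370
t=0.260000, y=2.156370: f=0.860864 → y ← 2.156370 + 0.19·0.860864 = 2.319934
y(0.45) ≈ 2.3199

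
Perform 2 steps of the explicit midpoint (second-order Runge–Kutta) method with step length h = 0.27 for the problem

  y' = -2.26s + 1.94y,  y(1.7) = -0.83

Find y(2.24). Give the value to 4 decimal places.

Midpoint: k1 = f(s_n, y_n); k2 = f(s_n + h/2, y_n + (h/2)·k1); y_{n+1} = y_n + h·k2.
s=1.700000, y=-0.830000:
  k1 = f(1.700000, -0.830000) = -5.452200
  k2 = f(1.835000, -1.566047) = -7.185231
  y ← -0.830000 + 0.27·(-7.185231) = -2.770012
s=1.970000, y=-2.770012:
  k1 = f(1.970000, -2.770012) = -9.826024
  k2 = f(2.105000, -4.096526) = -12.704560
  y ← -2.770012 + 0.27·(-12.704560) = -6.200244
y(2.24) ≈ -6.2002

-6.2002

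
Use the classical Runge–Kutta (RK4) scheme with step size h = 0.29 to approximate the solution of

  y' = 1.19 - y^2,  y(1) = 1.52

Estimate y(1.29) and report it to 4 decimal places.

1.3002

RK4: k1 = f(t_n, y_n); k2 = f(t_n + h/2, y_n + (h/2)·k1); k3 = f(t_n + h/2, y_n + (h/2)·k2); k4 = f(t_n + h, y_n + h·k3); y_{n+1} = y_n + (h/6)·(k1 + 2k2 + 2k3 + k4).
t=1.000000, y=1.520000:
  k1 = f(1.000000, 1.520000) = -1.120400
  k2 = f(1.145000, 1.357542) = -0.652920
  k3 = f(1.145000, 1.425327) = -0.841556
  k4 = f(1.290000, 1.275949) = -0.438045
  y ← 1.520000 + (0.29/6)·(k1 + 2k2 + 2k3 + k4) = 1.300209
y(1.29) ≈ 1.3002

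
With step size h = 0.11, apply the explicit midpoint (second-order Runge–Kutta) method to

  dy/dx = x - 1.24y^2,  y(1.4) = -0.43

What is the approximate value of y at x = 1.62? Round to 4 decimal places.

-0.1221

Midpoint: k1 = f(x_n, y_n); k2 = f(x_n + h/2, y_n + (h/2)·k1); y_{n+1} = y_n + h·k2.
x=1.400000, y=-0.430000:
  k1 = f(1.400000, -0.430000) = 1.170724
  k2 = f(1.455000, -0.365610) = 1.289248
  y ← -0.430000 + 0.11·1.289248 = -0.288183
x=1.510000, y=-0.288183:
  k1 = f(1.510000, -0.288183) = 1.407019
  k2 = f(1.565000, -0.210797) = 1.509900
  y ← -0.288183 + 0.11·1.509900 = -0.122094
y(1.62) ≈ -0.1221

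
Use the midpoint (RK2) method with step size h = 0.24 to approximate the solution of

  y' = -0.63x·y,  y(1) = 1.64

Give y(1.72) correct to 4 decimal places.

Midpoint: k1 = f(x_n, y_n); k2 = f(x_n + h/2, y_n + (h/2)·k1); y_{n+1} = y_n + h·k2.
x=1.000000, y=1.640000:
  k1 = f(1.000000, 1.640000) = -1.033200
  k2 = f(1.120000, 1.516016) = -1.069701
  y ← 1.640000 + 0.24·(-1.069701) = 1.383272
x=1.240000, y=1.383272:
  k1 = f(1.240000, 1.383272) = -1.080612
  k2 = f(1.360000, 1.253598) = -1.074083
  y ← 1.383272 + 0.24·(-1.074083) = 1.125492
x=1.480000, y=1.125492:
  k1 = f(1.480000, 1.125492) = -1.049409
  k2 = f(1.600000, 0.999563) = -1.007559
  y ← 1.125492 + 0.24·(-1.007559) = 0.883678
y(1.72) ≈ 0.8837

0.8837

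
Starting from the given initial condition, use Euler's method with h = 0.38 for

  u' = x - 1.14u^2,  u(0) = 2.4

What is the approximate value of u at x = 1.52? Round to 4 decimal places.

0.7183

Euler: u_{n+1} = u_n + h·f(x_n, u_n).
x=0.000000, u=2.400000: f=-6.566400 → u ← 2.400000 + 0.38·(-6.566400) = -0.095232
x=0.380000, u=-0.095232: f=0.369661 → u ← -0.095232 + 0.38·0.369661 = 0.045239
x=0.760000, u=0.045239: f=0.757667 → u ← 0.045239 + 0.38·0.757667 = 0.333153
x=1.140000, u=0.333153: f=1.013471 → u ← 0.333153 + 0.38·1.013471 = 0.718271
u(1.52) ≈ 0.7183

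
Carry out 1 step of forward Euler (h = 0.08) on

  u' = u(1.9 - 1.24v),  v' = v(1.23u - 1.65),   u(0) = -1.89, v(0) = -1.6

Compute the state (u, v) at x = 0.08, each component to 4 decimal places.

-2.4773, -1.0912

Euler on (u,v): u_{n+1} = u_n + h·u', v_{n+1} = v_n + h·v'.
0.000000: (-1.890000, -1.600000); f=(-7.340760, 6.359520) → (-2.477261, -1.091238)
(u(0.08), v(0.08)) ≈ (-2.4773, -1.0912)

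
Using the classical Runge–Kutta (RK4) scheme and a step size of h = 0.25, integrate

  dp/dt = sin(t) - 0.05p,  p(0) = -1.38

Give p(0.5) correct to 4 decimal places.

-1.2245

RK4: k1 = f(t_n, p_n); k2 = f(t_n + h/2, p_n + (h/2)·k1); k3 = f(t_n + h/2, p_n + (h/2)·k2); k4 = f(t_n + h, p_n + h·k3); p_{n+1} = p_n + (h/6)·(k1 + 2k2 + 2k3 + k4).
t=0.000000, p=-1.380000:
  k1 = f(0.000000, -1.380000) = 0.069000
  k2 = f(0.125000, -1.371375) = 0.193243
  k3 = f(0.125000, -1.355845) = 0.192467
  k4 = f(0.250000, -1.331883) = 0.313998
  p ← -1.380000 + (0.25/6)·(k1 + 2k2 + 2k3 + k4) = -1.331899
t=0.250000, p=-1.331899:
  k1 = f(0.250000, -1.331899) = 0.313999
  k2 = f(0.375000, -1.292649) = 0.430905
  k3 = f(0.375000, -1.278036) = 0.430174
  k4 = f(0.500000, -1.224356) = 0.540643
  p ← -1.331899 + (0.25/6)·(k1 + 2k2 + 2k3 + k4) = -1.224533
p(0.5) ≈ -1.2245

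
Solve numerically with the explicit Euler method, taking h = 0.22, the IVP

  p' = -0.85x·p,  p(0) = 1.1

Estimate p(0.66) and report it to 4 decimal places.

0.9680

Euler: p_{n+1} = p_n + h·f(x_n, p_n).
x=0.000000, p=1.100000: f=0.000000 → p ← 1.100000 + 0.22·0.000000 = 1.100000
x=0.220000, p=1.100000: f=-0.205700 → p ← 1.100000 + 0.22·(-0.205700) = 1.054746
x=0.440000, p=1.054746: f=-0.394475 → p ← 1.054746 + 0.22·(-0.394475) = 0.967961
p(0.66) ≈ 0.9680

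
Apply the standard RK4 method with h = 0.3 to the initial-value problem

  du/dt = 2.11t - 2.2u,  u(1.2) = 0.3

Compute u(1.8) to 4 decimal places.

RK4: k1 = f(t_n, u_n); k2 = f(t_n + h/2, u_n + (h/2)·k1); k3 = f(t_n + h/2, u_n + (h/2)·k2); k4 = f(t_n + h, u_n + h·k3); u_{n+1} = u_n + (h/6)·(k1 + 2k2 + 2k3 + k4).
t=1.200000, u=0.300000:
  k1 = f(1.200000, 0.300000) = 1.872000
  k2 = f(1.350000, 0.580800) = 1.570740
  k3 = f(1.350000, 0.535611) = 1.670156
  k4 = f(1.500000, 0.801047) = 1.402697
  u ← 0.300000 + (0.3/6)·(k1 + 2k2 + 2k3 + k4) = 0.787824
t=1.500000, u=0.787824:
  k1 = f(1.500000, 0.787824) = 1.431786
  k2 = f(1.650000, 1.002592) = 1.275797
  k3 = f(1.650000, 0.979194) = 1.327273
  k4 = f(1.800000, 1.186006) = 1.188786
  u ← 0.787824 + (0.3/6)·(k1 + 2k2 + 2k3 + k4) = 1.179160
u(1.8) ≈ 1.1792

1.1792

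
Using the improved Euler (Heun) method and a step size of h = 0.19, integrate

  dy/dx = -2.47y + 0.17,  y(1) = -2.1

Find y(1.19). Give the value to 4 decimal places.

Heun: k1 = f(x_n, y_n); k2 = f(x_n + h, y_n + h·k1); y_{n+1} = y_n + (h/2)·(k1 + k2).
x=1.000000, y=-2.100000:
  k1 = f(1.000000, -2.100000) = 5.357000
  k2 = f(1.190000, -1.082170) = 2.842960
  y ← -2.100000 + (0.19/2)·(5.357000 + 2.842960) = -1.321004
y(1.19) ≈ -1.3210

-1.3210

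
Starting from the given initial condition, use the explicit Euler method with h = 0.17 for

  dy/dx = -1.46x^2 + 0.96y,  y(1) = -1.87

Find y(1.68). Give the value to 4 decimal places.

-5.3581

Euler: y_{n+1} = y_n + h·f(x_n, y_n).
x=1.000000, y=-1.870000: f=-3.255200 → y ← -1.870000 + 0.17·(-3.255200) = -2.423384
x=1.170000, y=-2.423384: f=-4.325043 → y ← -2.423384 + 0.17·(-4.325043) = -3.158641
x=1.340000, y=-3.158641: f=-5.653872 → y ← -3.158641 + 0.17·(-5.653872) = -4.119799
x=1.510000, y=-4.119799: f=-7.283953 → y ← -4.119799 + 0.17·(-7.283953) = -5.358072
y(1.68) ≈ -5.3581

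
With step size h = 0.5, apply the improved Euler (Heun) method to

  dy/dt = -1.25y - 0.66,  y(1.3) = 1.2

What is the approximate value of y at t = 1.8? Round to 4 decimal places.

Heun: k1 = f(t_n, y_n); k2 = f(t_n + h, y_n + h·k1); y_{n+1} = y_n + (h/2)·(k1 + k2).
t=1.300000, y=1.200000:
  k1 = f(1.300000, 1.200000) = -2.160000
  k2 = f(1.800000, 0.120000) = -0.810000
  y ← 1.200000 + (0.5/2)·(-2.160000 + (-0.810000)) = 0.457500
y(1.8) ≈ 0.4575

0.4575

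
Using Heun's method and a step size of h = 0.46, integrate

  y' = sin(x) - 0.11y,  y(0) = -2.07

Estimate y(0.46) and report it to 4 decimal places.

Heun: k1 = f(x_n, y_n); k2 = f(x_n + h, y_n + h·k1); y_{n+1} = y_n + (h/2)·(k1 + k2).
x=0.000000, y=-2.070000:
  k1 = f(0.000000, -2.070000) = 0.227700
  k2 = f(0.460000, -1.965258) = 0.660126
  y ← -2.070000 + (0.46/2)·(0.227700 + 0.660126) = -1.865800
y(0.46) ≈ -1.8658

-1.8658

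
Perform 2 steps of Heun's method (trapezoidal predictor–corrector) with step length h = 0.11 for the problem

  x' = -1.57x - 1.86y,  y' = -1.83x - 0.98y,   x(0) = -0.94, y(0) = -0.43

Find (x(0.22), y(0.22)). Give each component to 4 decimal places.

Heun on (x,y): k1 = f(t_n, state_n); k2 = f(t_n + h, state_n + h·k1); state_{n+1} = state_n + (h/2)·(k1 + k2).
0.000000: (-0.940000, -0.430000)
  k1 = (2.275600, 2.141600)
  predictor → (-0.689684, -0.194424)
  k2 = (1.444433, 1.452657)
  → (-0.735398, -0.232316)
0.110000: (-0.735398, -0.232316)
  k1 = (1.586683, 1.573448)
  predictor → (-0.560863, -0.059237)
  k2 = (0.990735, 1.084431)
  → (-0.593640, -0.086132)
(x(0.22), y(0.22)) ≈ (-0.5936, -0.0861)

-0.5936, -0.0861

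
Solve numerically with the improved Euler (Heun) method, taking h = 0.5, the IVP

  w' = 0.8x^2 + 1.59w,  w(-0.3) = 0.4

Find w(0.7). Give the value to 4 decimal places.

1.9800

Heun: k1 = f(x_n, w_n); k2 = f(x_n + h, w_n + h·k1); w_{n+1} = w_n + (h/2)·(k1 + k2).
x=-0.300000, w=0.400000:
  k1 = f(-0.300000, 0.400000) = 0.708000
  k2 = f(0.200000, 0.754000) = 1.230860
  w ← 0.400000 + (0.5/2)·(0.708000 + 1.230860) = 0.884715
x=0.200000, w=0.884715:
  k1 = f(0.200000, 0.884715) = 1.438697
  k2 = f(0.700000, 1.604063) = 2.942461
  w ← 0.884715 + (0.5/2)·(1.438697 + 2.942461) = 1.980004
w(0.7) ≈ 1.9800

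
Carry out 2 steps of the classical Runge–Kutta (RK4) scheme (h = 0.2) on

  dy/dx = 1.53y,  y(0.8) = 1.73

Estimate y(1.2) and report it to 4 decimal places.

3.1902

RK4: k1 = f(x_n, y_n); k2 = f(x_n + h/2, y_n + (h/2)·k1); k3 = f(x_n + h/2, y_n + (h/2)·k2); k4 = f(x_n + h, y_n + h·k3); y_{n+1} = y_n + (h/6)·(k1 + 2k2 + 2k3 + k4).
x=0.800000, y=1.730000:
  k1 = f(0.800000, 1.730000) = 2.646900
  k2 = f(0.900000, 1.994690) = 3.051876
  k3 = f(0.900000, 2.035188) = 3.113837
  k4 = f(1.000000, 2.352767) = 3.599734
  y ← 1.730000 + (0.2/6)·(k1 + 2k2 + 2k3 + k4) = 2.349269
x=1.000000, y=2.349269:
  k1 = f(1.000000, 2.349269) = 3.594381
  k2 = f(1.100000, 2.708707) = 4.144321
  k3 = f(1.100000, 2.763701) = 4.228462
  k4 = f(1.200000, 3.194961) = 4.888290
  y ← 2.349269 + (0.2/6)·(k1 + 2k2 + 2k3 + k4) = 3.190210
y(1.2) ≈ 3.1902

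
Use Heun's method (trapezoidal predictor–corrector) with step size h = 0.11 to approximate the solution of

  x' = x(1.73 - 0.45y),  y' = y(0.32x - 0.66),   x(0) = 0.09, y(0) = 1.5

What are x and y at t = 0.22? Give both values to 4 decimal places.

0.1146, 1.3067

Heun on (x,y): k1 = f(t_n, state_n); k2 = f(t_n + h, state_n + h·k1); state_{n+1} = state_n + (h/2)·(k1 + k2).
0.000000: (0.090000, 1.500000)
  k1 = (0.094950, -0.946800)
  predictor → (0.100444, 1.395852)
  k2 = (0.110676, -0.876397)
  → (0.101309, 1.399724)
0.110000: (0.101309, 1.399724)
  k1 = (0.111453, -0.878440)
  predictor → (0.113569, 1.303096)
  k2 = (0.129879, -0.812686)
  → (0.114583, 1.306712)
(x(0.22), y(0.22)) ≈ (0.1146, 1.3067)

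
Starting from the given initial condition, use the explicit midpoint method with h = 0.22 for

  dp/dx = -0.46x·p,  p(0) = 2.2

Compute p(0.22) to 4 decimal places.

Midpoint: k1 = f(x_n, p_n); k2 = f(x_n + h/2, p_n + (h/2)·k1); p_{n+1} = p_n + h·k2.
x=0.000000, p=2.200000:
  k1 = f(0.000000, 2.200000) = 0.000000
  k2 = f(0.110000, 2.200000) = -0.111320
  p ← 2.200000 + 0.22·(-0.111320) = 2.175510
p(0.22) ≈ 2.1755

2.1755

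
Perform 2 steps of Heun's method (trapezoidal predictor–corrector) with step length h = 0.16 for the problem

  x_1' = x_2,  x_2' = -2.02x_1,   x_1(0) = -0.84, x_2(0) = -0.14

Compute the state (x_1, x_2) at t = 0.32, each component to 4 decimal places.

Heun on (x_1,x_2): k1 = f(t_n, state_n); k2 = f(t_n + h, state_n + h·k1); state_{n+1} = state_n + (h/2)·(k1 + k2).
0.000000: (-0.840000, -0.140000)
  k1 = (-0.140000, 1.696800)
  predictor → (-0.862400, 0.131488)
  k2 = (0.131488, 1.742048)
  → (-0.840681, 0.135108)
0.160000: (-0.840681, 0.135108)
  k1 = (0.135108, 1.698176)
  predictor → (-0.819064, 0.406816)
  k2 = (0.406816, 1.654509)
  → (-0.797327, 0.403323)
(x_1(0.32), x_2(0.32)) ≈ (-0.7973, 0.4033)

-0.7973, 0.4033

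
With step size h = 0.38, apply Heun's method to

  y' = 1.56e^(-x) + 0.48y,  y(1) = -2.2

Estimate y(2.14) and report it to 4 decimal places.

-3.2378

Heun: k1 = f(x_n, y_n); k2 = f(x_n + h, y_n + h·k1); y_{n+1} = y_n + (h/2)·(k1 + k2).
x=1.000000, y=-2.200000:
  k1 = f(1.000000, -2.200000) = -0.482108
  k2 = f(1.380000, -2.383201) = -0.751474
  y ← -2.200000 + (0.38/2)·(-0.482108 + (-0.751474)) = -2.434381
x=1.380000, y=-2.434381:
  k1 = f(1.380000, -2.434381) = -0.776040
  k2 = f(1.760000, -2.729276) = -1.041662
  y ← -2.434381 + (0.38/2)·(-0.776040 + (-1.041662)) = -2.779744
x=1.760000, y=-2.779744:
  k1 = f(1.760000, -2.779744) = -1.065887
  k2 = f(2.140000, -3.184781) = -1.345153
  y ← -2.779744 + (0.38/2)·(-1.065887 + (-1.345153)) = -3.237842
y(2.14) ≈ -3.2378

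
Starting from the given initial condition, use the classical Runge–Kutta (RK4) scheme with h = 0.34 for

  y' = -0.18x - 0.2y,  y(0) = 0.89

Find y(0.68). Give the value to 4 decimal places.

0.7370

RK4: k1 = f(x_n, y_n); k2 = f(x_n + h/2, y_n + (h/2)·k1); k3 = f(x_n + h/2, y_n + (h/2)·k2); k4 = f(x_n + h, y_n + h·k3); y_{n+1} = y_n + (h/6)·(k1 + 2k2 + 2k3 + k4).
x=0.000000, y=0.890000:
  k1 = f(0.000000, 0.890000) = -0.178000
  k2 = f(0.170000, 0.859740) = -0.202548
  k3 = f(0.170000, 0.855567) = -0.201713
  k4 = f(0.340000, 0.821417) = -0.225483
  y ← 0.890000 + (0.34/6)·(k1 + 2k2 + 2k3 + k4) = 0.821320
x=0.340000, y=0.821320:
  k1 = f(0.340000, 0.821320) = -0.225464
  k2 = f(0.510000, 0.782991) = -0.248398
  k3 = f(0.510000, 0.779092) = -0.247618
  k4 = f(0.680000, 0.737129) = -0.269826
  y ← 0.821320 + (0.34/6)·(k1 + 2k2 + 2k3 + k4) = 0.737038
y(0.68) ≈ 0.7370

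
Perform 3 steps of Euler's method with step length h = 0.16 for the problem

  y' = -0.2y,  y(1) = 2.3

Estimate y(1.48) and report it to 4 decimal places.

2.0862

Euler: y_{n+1} = y_n + h·f(t_n, y_n).
t=1.000000, y=2.300000: f=-0.460000 → y ← 2.300000 + 0.16·(-0.460000) = 2.226400
t=1.160000, y=2.226400: f=-0.445280 → y ← 2.226400 + 0.16·(-0.445280) = 2.155155
t=1.320000, y=2.155155: f=-0.431031 → y ← 2.155155 + 0.16·(-0.431031) = 2.086190
y(1.48) ≈ 2.0862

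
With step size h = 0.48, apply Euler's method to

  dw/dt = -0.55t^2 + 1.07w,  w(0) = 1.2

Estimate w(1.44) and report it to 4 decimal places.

Euler: w_{n+1} = w_n + h·f(t_n, w_n).
t=0.000000, w=1.200000: f=1.284000 → w ← 1.200000 + 0.48·1.284000 = 1.816320
t=0.480000, w=1.816320: f=1.816742 → w ← 1.816320 + 0.48·1.816742 = 2.688356
t=0.960000, w=2.688356: f=2.369661 → w ← 2.688356 + 0.48·2.369661 = 3.825794
w(1.44) ≈ 3.8258

3.8258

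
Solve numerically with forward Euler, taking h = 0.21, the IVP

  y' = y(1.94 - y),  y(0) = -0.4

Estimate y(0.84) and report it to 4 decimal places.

Euler: y_{n+1} = y_n + h·f(x_n, y_n).
x=0.000000, y=-0.400000: f=-0.936000 → y ← -0.400000 + 0.21·(-0.936000) = -0.596560
x=0.210000, y=-0.596560: f=-1.513210 → y ← -0.596560 + 0.21·(-1.513210) = -0.914334
x=0.420000, y=-0.914334: f=-2.609815 → y ← -0.914334 + 0.21·(-2.609815) = -1.462395
x=0.630000, y=-1.462395: f=-4.975647 → y ← -1.462395 + 0.21·(-4.975647) = -2.507281
y(0.84) ≈ -2.5073

-2.5073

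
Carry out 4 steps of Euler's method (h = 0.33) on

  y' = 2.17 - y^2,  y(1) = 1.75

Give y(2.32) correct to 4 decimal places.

1.4731

Euler: y_{n+1} = y_n + h·f(t_n, y_n).
t=1.000000, y=1.750000: f=-0.892500 → y ← 1.750000 + 0.33·(-0.892500) = 1.455475
t=1.330000, y=1.455475: f=0.051593 → y ← 1.455475 + 0.33·0.051593 = 1.472501
t=1.660000, y=1.472501: f=0.001742 → y ← 1.472501 + 0.33·0.001742 = 1.473075
t=1.990000, y=1.473075: f=0.000049 → y ← 1.473075 + 0.33·0.000049 = 1.473092
y(2.32) ≈ 1.4731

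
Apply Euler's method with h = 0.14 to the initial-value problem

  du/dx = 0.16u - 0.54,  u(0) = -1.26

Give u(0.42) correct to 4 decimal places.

-1.5785

Euler: u_{n+1} = u_n + h·f(x_n, u_n).
x=0.000000, u=-1.260000: f=-0.741600 → u ← -1.260000 + 0.14·(-0.741600) = -1.363824
x=0.140000, u=-1.363824: f=-0.758212 → u ← -1.363824 + 0.14·(-0.758212) = -1.469974
x=0.280000, u=-1.469974: f=-0.775196 → u ← -1.469974 + 0.14·(-0.775196) = -1.578501
u(0.42) ≈ -1.5785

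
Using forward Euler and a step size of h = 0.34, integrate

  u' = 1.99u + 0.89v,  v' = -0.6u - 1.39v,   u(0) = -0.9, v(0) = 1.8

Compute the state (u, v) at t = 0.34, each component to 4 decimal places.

-0.9643, 1.1329

Euler on (u,v): u_{n+1} = u_n + h·u', v_{n+1} = v_n + h·v'.
0.000000: (-0.900000, 1.800000); f=(-0.189000, -1.962000) → (-0.964260, 1.132920)
(u(0.34), v(0.34)) ≈ (-0.9643, 1.1329)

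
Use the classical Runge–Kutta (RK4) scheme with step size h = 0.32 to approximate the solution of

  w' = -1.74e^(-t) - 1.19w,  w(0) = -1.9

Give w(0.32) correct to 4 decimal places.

RK4: k1 = f(t_n, w_n); k2 = f(t_n + h/2, w_n + (h/2)·k1); k3 = f(t_n + h/2, w_n + (h/2)·k2); k4 = f(t_n + h, w_n + h·k3); w_{n+1} = w_n + (h/6)·(k1 + 2k2 + 2k3 + k4).
t=0.000000, w=-1.900000:
  k1 = f(0.000000, -1.900000) = 0.521000
  k2 = f(0.160000, -1.816640) = 0.679071
  k3 = f(0.160000, -1.791349) = 0.648975
  k4 = f(0.320000, -1.692328) = 0.750371
  w ← -1.900000 + (0.32/6)·(k1 + 2k2 + 2k3 + k4) = -1.690535
w(0.32) ≈ -1.6905

-1.6905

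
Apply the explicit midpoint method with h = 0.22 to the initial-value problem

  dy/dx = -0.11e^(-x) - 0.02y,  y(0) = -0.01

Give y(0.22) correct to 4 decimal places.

-0.0316

Midpoint: k1 = f(x_n, y_n); k2 = f(x_n + h/2, y_n + (h/2)·k1); y_{n+1} = y_n + h·k2.
x=0.000000, y=-0.010000:
  k1 = f(0.000000, -0.010000) = -0.109800
  k2 = f(0.110000, -0.022078) = -0.098100
  y ← -0.010000 + 0.22·(-0.098100) = -0.031582
y(0.22) ≈ -0.0316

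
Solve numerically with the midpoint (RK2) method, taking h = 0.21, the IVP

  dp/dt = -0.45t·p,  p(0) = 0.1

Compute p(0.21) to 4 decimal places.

0.0990

Midpoint: k1 = f(t_n, p_n); k2 = f(t_n + h/2, p_n + (h/2)·k1); p_{n+1} = p_n + h·k2.
t=0.000000, p=0.100000:
  k1 = f(0.000000, 0.100000) = 0.000000
  k2 = f(0.105000, 0.100000) = -0.004725
  p ← 0.100000 + 0.21·(-0.004725) = 0.099008
p(0.21) ≈ 0.0990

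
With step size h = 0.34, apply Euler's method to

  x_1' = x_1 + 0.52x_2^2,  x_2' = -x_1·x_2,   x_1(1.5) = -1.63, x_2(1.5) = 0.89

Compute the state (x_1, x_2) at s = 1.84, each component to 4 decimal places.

-2.0442, 1.3832

Euler on (x_1,x_2): x_1_{n+1} = x_1_n + h·x_1', x_2_{n+1} = x_2_n + h·x_2'.
1.500000: (-1.630000, 0.890000); f=(-1.218108, 1.450700) → (-2.044157, 1.383238)
(x_1(1.84), x_2(1.84)) ≈ (-2.0442, 1.3832)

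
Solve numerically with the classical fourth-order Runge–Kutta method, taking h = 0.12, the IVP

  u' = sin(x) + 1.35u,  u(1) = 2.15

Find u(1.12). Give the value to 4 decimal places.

2.6416

RK4: k1 = f(x_n, u_n); k2 = f(x_n + h/2, u_n + (h/2)·k1); k3 = f(x_n + h/2, u_n + (h/2)·k2); k4 = f(x_n + h, u_n + h·k3); u_{n+1} = u_n + (h/6)·(k1 + 2k2 + 2k3 + k4).
x=1.000000, u=2.150000:
  k1 = f(1.000000, 2.150000) = 3.743971
  k2 = f(1.060000, 2.374638) = 4.078117
  k3 = f(1.060000, 2.394687) = 4.105183
  k4 = f(1.120000, 2.642622) = 4.467640
  u ← 2.150000 + (0.12/6)·(k1 + 2k2 + 2k3 + k4) = 2.641564
u(1.12) ≈ 2.6416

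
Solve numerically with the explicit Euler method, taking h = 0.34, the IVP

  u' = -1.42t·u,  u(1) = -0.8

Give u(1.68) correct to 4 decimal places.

Euler: u_{n+1} = u_n + h·f(t_n, u_n).
t=1.000000, u=-0.800000: f=1.136000 → u ← -0.800000 + 0.34·1.136000 = -0.413760
t=1.340000, u=-0.413760: f=0.787303 → u ← -0.413760 + 0.34·0.787303 = -0.146077
u(1.68) ≈ -0.1461

-0.1461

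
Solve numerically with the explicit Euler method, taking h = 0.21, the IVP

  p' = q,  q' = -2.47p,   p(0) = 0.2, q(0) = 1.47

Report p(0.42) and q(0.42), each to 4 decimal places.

0.7956, 1.1024

Euler on (p,q): p_{n+1} = p_n + h·p', q_{n+1} = q_n + h·q'.
0.000000: (0.200000, 1.470000); f=(1.470000, -0.494000) → (0.508700, 1.366260)
0.210000: (0.508700, 1.366260); f=(1.366260, -1.256489) → (0.795615, 1.102397)
(p(0.42), q(0.42)) ≈ (0.7956, 1.1024)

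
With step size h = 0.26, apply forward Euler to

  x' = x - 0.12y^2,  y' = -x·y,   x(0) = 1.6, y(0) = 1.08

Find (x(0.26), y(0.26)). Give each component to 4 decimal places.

1.9796, 0.6307

Euler on (x,y): x_{n+1} = x_n + h·x', y_{n+1} = y_n + h·y'.
0.000000: (1.600000, 1.080000); f=(1.460032, -1.728000) → (1.979608, 0.630720)
(x(0.26), y(0.26)) ≈ (1.9796, 0.6307)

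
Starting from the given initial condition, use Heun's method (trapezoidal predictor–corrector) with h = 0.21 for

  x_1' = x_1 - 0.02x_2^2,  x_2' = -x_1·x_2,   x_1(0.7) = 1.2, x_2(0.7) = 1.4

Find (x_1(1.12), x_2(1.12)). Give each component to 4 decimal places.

1.8085, 0.7632

Heun on (x_1,x_2): k1 = f(t_n, state_n); k2 = f(t_n + h, state_n + h·k1); state_{n+1} = state_n + (h/2)·(k1 + k2).
0.700000: (1.200000, 1.400000)
  k1 = (1.160800, -1.680000)
  predictor → (1.443768, 1.047200)
  k2 = (1.421835, -1.511914)
  → (1.471177, 1.064849)
0.910000: (1.471177, 1.064849)
  k1 = (1.448499, -1.566581)
  predictor → (1.775361, 0.735867)
  k2 = (1.764531, -1.306430)
  → (1.808545, 0.763183)
(x_1(1.12), x_2(1.12)) ≈ (1.8085, 0.7632)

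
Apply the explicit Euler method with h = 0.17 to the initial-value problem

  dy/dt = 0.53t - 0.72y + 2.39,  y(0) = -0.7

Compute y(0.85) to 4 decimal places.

1.3626

Euler: y_{n+1} = y_n + h·f(t_n, y_n).
t=0.000000, y=-0.700000: f=2.894000 → y ← -0.700000 + 0.17·2.894000 = -0.208020
t=0.170000, y=-0.208020: f=2.629874 → y ← -0.208020 + 0.17·2.629874 = 0.239059
t=0.340000, y=0.239059: f=2.398078 → y ← 0.239059 + 0.17·2.398078 = 0.646732
t=0.510000, y=0.646732: f=2.194653 → y ← 0.646732 + 0.17·2.194653 = 1.019823
t=0.680000, y=1.019823: f=2.016128 → y ← 1.019823 + 0.17·2.016128 = 1.362565
y(0.85) ≈ 1.3626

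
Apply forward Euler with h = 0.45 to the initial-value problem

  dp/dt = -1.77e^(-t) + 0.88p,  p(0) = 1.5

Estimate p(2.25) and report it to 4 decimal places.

2.4951

Euler: p_{n+1} = p_n + h·f(t_n, p_n).
t=0.000000, p=1.500000: f=-0.450000 → p ← 1.500000 + 0.45·(-0.450000) = 1.297500
t=0.450000, p=1.297500: f=0.013198 → p ← 1.297500 + 0.45·0.013198 = 1.303439
t=0.900000, p=1.303439: f=0.427398 → p ← 1.303439 + 0.45·0.427398 = 1.495768
t=1.350000, p=1.495768: f=0.857421 → p ← 1.495768 + 0.45·0.857421 = 1.881608
t=1.800000, p=1.881608: f=1.363236 → p ← 1.881608 + 0.45·1.363236 = 2.495064
p(2.25) ≈ 2.4951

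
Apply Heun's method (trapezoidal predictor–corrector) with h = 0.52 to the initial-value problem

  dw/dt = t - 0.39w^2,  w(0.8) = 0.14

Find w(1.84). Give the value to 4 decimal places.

1.2758

Heun: k1 = f(t_n, w_n); k2 = f(t_n + h, w_n + h·k1); w_{n+1} = w_n + (h/2)·(k1 + k2).
t=0.800000, w=0.140000:
  k1 = f(0.800000, 0.140000) = 0.792356
  k2 = f(1.320000, 0.552025) = 1.201155
  w ← 0.140000 + (0.52/2)·(0.792356 + 1.201155) = 0.658313
t=1.320000, w=0.658313:
  k1 = f(1.320000, 0.658313) = 1.150983
  k2 = f(1.840000, 1.256824) = 1.223953
  w ← 0.658313 + (0.52/2)·(1.150983 + 1.223953) = 1.275796
w(1.84) ≈ 1.2758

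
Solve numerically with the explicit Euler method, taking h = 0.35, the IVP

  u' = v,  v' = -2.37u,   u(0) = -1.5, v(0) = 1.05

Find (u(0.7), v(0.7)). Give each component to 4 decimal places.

-0.3295, 3.2337

Euler on (u,v): u_{n+1} = u_n + h·u', v_{n+1} = v_n + h·v'.
0.000000: (-1.500000, 1.050000); f=(1.050000, 3.555000) → (-1.132500, 2.294250)
0.350000: (-1.132500, 2.294250); f=(2.294250, 2.684025) → (-0.329513, 3.233659)
(u(0.7), v(0.7)) ≈ (-0.3295, 3.2337)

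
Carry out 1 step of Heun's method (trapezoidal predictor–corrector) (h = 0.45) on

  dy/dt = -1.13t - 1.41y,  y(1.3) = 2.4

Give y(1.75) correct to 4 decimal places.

0.7946

Heun: k1 = f(t_n, y_n); k2 = f(t_n + h, y_n + h·k1); y_{n+1} = y_n + (h/2)·(k1 + k2).
t=1.300000, y=2.400000:
  k1 = f(1.300000, 2.400000) = -4.853000
  k2 = f(1.750000, 0.216150) = -2.282271
  y ← 2.400000 + (0.45/2)·(-4.853000 + (-2.282271)) = 0.794564
y(1.75) ≈ 0.7946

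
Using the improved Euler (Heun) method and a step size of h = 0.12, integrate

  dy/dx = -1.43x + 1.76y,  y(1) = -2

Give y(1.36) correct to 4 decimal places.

-4.5783

Heun: k1 = f(x_n, y_n); k2 = f(x_n + h, y_n + h·k1); y_{n+1} = y_n + (h/2)·(k1 + k2).
x=1.000000, y=-2.000000:
  k1 = f(1.000000, -2.000000) = -4.950000
  k2 = f(1.120000, -2.594000) = -6.167040
  y ← -2.000000 + (0.12/2)·(-4.950000 + (-6.167040)) = -2.667022
x=1.120000, y=-2.667022:
  k1 = f(1.120000, -2.667022) = -6.295559
  k2 = f(1.240000, -3.422490) = -7.796782
  y ← -2.667022 + (0.12/2)·(-6.295559 + (-7.796782)) = -3.512563
x=1.240000, y=-3.512563:
  k1 = f(1.240000, -3.512563) = -7.955311
  k2 = f(1.360000, -4.467200) = -9.807072
  y ← -3.512563 + (0.12/2)·(-7.955311 + (-9.807072)) = -4.578306
y(1.36) ≈ -4.5783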